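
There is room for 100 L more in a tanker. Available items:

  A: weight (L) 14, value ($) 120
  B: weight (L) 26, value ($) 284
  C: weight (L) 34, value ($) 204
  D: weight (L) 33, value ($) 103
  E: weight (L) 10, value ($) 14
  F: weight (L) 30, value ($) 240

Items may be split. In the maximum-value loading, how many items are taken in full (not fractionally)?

3

Greedy by value/weight ratio, highest first.
Order: B (284/26=10.92) > A (120/14=8.57) > F (240/30=8.00) > C (204/34=6.00) > D (103/33=3.12) > E (14/10=1.40)
Fill: take B (26 @ 284) → take A (14 @ 120) → take F (30 @ 240) → take 30/34 of C → 180.00; 100/100 used.
3 item(s) taken whole; one partial (take 30/34 of C).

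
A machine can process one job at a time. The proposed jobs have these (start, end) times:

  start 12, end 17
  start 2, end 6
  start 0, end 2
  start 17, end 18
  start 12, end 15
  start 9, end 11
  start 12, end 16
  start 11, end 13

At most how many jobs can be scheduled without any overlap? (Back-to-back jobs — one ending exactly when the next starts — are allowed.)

Order by finish time; keep every interval that doesn't clash with the previous kept one.
Sorted by end: (0,2)  (2,6)  (9,11)  (11,13)  (12,15)  (12,16)  (12,17)  (17,18)
take (0,2); take (2,6); take (9,11); take (11,13); take (17,18).
Selected 5 jobs.

5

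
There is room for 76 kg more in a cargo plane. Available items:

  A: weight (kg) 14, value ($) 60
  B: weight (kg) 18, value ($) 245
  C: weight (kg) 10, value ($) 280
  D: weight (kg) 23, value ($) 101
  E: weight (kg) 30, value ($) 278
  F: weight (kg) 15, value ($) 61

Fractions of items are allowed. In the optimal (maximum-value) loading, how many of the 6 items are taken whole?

3

Order: C (280/10=28.00) > B (245/18=13.61) > E (278/30=9.27) > D (101/23=4.39) > A (60/14=4.29) > F (61/15=4.07)
Fill: take C (10 @ 280) → take B (18 @ 245) → take E (30 @ 278) → take 18/23 of D → 79.04; 76/76 used.
3 item(s) taken whole; one partial (take 18/23 of D).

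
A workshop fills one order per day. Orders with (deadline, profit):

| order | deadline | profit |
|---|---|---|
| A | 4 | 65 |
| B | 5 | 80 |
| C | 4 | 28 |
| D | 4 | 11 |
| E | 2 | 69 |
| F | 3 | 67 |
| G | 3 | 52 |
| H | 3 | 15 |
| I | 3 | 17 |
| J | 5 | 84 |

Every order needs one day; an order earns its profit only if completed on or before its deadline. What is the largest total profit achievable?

Take jobs in profit order; each goes to the latest open slot no later than its deadline.
Profit order: J=84 B=80 E=69 F=67 A=65 G=52 C=28 I=17 H=15 D=11
Assign: J→slot 5, B→slot 4, E→slot 2, F→slot 3, A→slot 1, G skipped, C skipped, I skipped, H skipped, D skipped.
Slots: [1:A] [2:E] [3:F] [4:B] [5:J]
Profit = 65 + 69 + 67 + 80 + 84 = 365

365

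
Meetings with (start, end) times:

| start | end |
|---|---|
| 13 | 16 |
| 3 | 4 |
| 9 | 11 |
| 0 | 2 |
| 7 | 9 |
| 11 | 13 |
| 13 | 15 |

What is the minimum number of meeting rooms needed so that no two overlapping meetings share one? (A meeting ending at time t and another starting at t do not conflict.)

2

Events (time:±→running): 0:+→1 2:-→0 3:+→1 4:-→0 7:+→1 9:-→0 9:+→1 11:-→0 11:+→1 13:-→0 13:+→1 13:+→2 … peak 2.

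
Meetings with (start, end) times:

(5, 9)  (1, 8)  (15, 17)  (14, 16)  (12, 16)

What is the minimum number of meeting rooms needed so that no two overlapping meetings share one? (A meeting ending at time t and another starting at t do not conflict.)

The answer is the maximum number of intervals overlapping at any instant.
starts: [1, 5, 12, 14, 15]
ends:   [8, 9, 16, 16, 17]
s1→1 s5→2 e8→1 e9→0 s12→1 s14→2 s15→3  — peak 3.

3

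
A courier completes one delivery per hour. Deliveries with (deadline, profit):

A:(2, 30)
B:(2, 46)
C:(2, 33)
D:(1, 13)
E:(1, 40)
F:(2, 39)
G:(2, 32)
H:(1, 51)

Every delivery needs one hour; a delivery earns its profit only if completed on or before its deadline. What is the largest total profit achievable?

97

Take jobs in profit order; each goes to the latest open slot no later than its deadline.
By profit: H(d1,51), B(d2,46), E(d1,40), F(d2,39), C(d2,33), G(d2,32), A(d2,30), D(d1,13)
H→slot 1; B→slot 2; E skipped; F skipped; C skipped; G skipped; A skipped; D skipped.
Profit = 51 + 46 = 97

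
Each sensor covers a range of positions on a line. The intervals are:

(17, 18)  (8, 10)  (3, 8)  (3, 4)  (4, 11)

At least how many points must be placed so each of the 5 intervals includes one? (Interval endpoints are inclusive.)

3

By right end: [3,4]  [3,8]  [8,10]  [4,11]  [17,18]
[3,4] uncovered → point at 4; [8,10] uncovered → point at 10; [17,18] uncovered → point at 18.
Points: 4, 10, 18 (3 total).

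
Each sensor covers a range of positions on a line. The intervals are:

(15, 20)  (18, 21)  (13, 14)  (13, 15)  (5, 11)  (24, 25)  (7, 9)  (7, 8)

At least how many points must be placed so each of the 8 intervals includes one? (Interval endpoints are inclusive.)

By right end: [7,8]  [7,9]  [5,11]  [13,14]  [13,15]  [15,20]  [18,21]  [24,25]
[7,8] uncovered → point at 8; [13,14] uncovered → point at 14; [15,20] uncovered → point at 20; [24,25] uncovered → point at 25.
Points: 8, 14, 20, 25 (4 total).

4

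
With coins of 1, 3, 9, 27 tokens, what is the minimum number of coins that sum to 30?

30 − 1×27→3 − 1×3→0
Total coins = 1 + 1 = 2

2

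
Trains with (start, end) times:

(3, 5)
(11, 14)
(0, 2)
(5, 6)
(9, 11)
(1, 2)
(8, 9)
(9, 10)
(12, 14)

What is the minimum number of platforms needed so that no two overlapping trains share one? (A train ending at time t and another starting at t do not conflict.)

2

Count concurrent intervals with a sweep; the peak is the room count.
Events (time:±→running): 0:+→1 1:+→2 … peak 2.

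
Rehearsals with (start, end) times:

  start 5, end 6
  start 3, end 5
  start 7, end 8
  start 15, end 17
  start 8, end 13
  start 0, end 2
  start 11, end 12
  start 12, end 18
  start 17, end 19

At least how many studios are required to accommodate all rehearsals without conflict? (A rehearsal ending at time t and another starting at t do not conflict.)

starts: [0, 3, 5, 7, 8, 11, 12, 15, 17]
ends:   [2, 5, 6, 8, 12, 13, 17, 18, 19]
s0→1 e2→0 s3→1 e5→0 s5→1 e6→0 s7→1 e8→0 s8→1 s11→2  — peak 2.

2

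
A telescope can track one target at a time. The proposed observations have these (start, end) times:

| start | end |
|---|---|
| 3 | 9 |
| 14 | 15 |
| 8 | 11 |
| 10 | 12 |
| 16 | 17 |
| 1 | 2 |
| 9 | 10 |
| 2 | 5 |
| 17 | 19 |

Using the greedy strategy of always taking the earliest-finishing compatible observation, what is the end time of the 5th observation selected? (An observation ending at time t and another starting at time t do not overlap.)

Sort by end time and greedily take each interval whose start is ≥ the last chosen end.
By end time: (1,2), (2,5), (3,9), (9,10), (8,11), (10,12), (14,15), (16,17), (17,19).
Pick (1,2); next start ≥ 2 → (2,5); next start ≥ 5 → (9,10); next start ≥ 10 → (10,12); next start ≥ 12 → (14,15); next start ≥ 15 → (16,17); next start ≥ 17 → (17,19).
Selected: (1,2) (2,5) (9,10) (10,12) (14,15) (16,17) (17,19)

15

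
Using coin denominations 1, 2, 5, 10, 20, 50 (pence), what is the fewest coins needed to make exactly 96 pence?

Greedy: take as many of the largest coin as possible, then repeat with the remainder.
96 = 1×50 + 2×20 + 1×5 + 1×1
Total coins = 1 + 2 + 1 + 1 = 5

5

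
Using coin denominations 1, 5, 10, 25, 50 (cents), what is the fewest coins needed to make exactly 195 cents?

195 − 3×50→45 − 1×25→20 − 2×10→0
Total coins = 3 + 1 + 2 = 6

6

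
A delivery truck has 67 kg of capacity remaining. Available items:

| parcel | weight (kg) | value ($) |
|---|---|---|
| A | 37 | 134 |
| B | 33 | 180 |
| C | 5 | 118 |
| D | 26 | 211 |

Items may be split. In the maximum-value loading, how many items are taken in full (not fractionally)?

3

Order: C (118/5=23.60) > D (211/26=8.12) > B (180/33=5.45) > A (134/37=3.62)
Fill: take C (5 @ 118) → take D (26 @ 211) → take B (33 @ 180) → take 3/37 of A → 10.86; 67/67 used.
3 item(s) taken whole; one partial (take 3/37 of A).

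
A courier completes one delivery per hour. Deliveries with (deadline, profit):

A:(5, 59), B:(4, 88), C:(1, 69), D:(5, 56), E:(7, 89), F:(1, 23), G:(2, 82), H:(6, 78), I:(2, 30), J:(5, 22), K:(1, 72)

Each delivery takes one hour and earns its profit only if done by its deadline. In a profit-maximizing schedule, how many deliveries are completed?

7

Take jobs in profit order; each goes to the latest open slot no later than its deadline.
Profit order: E=89 B=88 G=82 H=78 K=72 C=69 A=59 D=56 I=30 F=23 J=22
Assign: E→slot 7, B→slot 4, G→slot 2, H→slot 6, K→slot 1, C skipped, A→slot 5, D→slot 3, I skipped, F skipped, J skipped.
Slots: [1:K] [2:G] [3:D] [4:B] [5:A] [6:H] [7:E]
7 of 11 scheduled.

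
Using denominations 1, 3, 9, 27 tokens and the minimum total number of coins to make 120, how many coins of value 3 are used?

Use the largest denomination that fits, subtract, and repeat.
120 = 4×27 + 1×9 + 1×3
Count of 3: 1

1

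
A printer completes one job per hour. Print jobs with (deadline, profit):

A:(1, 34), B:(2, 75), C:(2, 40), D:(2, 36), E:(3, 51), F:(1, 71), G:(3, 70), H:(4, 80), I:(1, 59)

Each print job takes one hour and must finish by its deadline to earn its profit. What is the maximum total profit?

Profit order: H=80 B=75 F=71 G=70 I=59 E=51 C=40 D=36 A=34
Assign: H→slot 4, B→slot 2, F→slot 1, G→slot 3, I skipped, E skipped, C skipped, D skipped, A skipped.
Slots: [1:F] [2:B] [3:G] [4:H]
Profit = 71 + 75 + 70 + 80 = 296

296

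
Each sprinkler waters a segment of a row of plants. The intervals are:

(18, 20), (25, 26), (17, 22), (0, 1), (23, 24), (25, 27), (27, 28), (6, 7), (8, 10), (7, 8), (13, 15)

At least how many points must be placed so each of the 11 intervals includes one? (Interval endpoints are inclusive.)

8

Process intervals by earliest right end; each time one isn't hit yet, stab at its right endpoint.
By right end: [0,1]  [6,7]  [7,8]  [8,10]  [13,15]  [18,20]  [17,22]  [23,24]  [25,26]  [25,27]  [27,28]
[0,1] uncovered → point at 1; [6,7] uncovered → point at 7; [8,10] uncovered → point at 10; [13,15] uncovered → point at 15; [18,20] uncovered → point at 20; [23,24] uncovered → point at 24; [25,26] uncovered → point at 26; [27,28] uncovered → point at 28.
Points: 1, 7, 10, 15, 20, 24, 26, 28 (8 total).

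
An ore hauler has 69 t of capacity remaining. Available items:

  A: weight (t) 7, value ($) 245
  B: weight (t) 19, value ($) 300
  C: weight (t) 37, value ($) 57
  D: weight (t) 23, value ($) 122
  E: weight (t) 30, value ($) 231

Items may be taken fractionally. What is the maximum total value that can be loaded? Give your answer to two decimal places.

Ratios (sorted): A 35.00, B 15.79, E 7.70, D 5.30, C 1.54
take A (7 @ 245); take B (19 @ 300); take E (30 @ 231); take 13/23 of D → 68.96. Capacity used 69/69.
Total value = 844.96

844.96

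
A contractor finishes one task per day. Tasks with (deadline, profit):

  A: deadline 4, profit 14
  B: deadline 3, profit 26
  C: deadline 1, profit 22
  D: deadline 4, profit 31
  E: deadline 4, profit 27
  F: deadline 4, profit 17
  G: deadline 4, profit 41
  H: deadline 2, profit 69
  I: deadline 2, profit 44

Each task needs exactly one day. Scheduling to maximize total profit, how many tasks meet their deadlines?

Sort by profit descending; place each in the latest free slot ≤ its deadline.
Profit order: H=69 I=44 G=41 D=31 E=27 B=26 C=22 F=17 A=14
Assign: H→slot 2, I→slot 1, G→slot 4, D→slot 3, E skipped, B skipped, C skipped, F skipped, A skipped.
Slots: [1:I] [2:H] [3:D] [4:G]
4 of 9 scheduled.

4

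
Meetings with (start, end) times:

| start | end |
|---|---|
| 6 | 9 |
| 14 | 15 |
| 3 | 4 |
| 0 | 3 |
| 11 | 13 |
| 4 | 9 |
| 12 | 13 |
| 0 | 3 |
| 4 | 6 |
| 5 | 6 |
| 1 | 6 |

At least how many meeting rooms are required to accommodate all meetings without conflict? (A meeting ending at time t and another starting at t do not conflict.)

4

The answer is the maximum number of intervals overlapping at any instant.
Events (time:±→running): 0:+→1 0:+→2 1:+→3 3:-→2 3:-→1 3:+→2 4:-→1 4:+→2 4:+→3 5:+→4 … peak 4.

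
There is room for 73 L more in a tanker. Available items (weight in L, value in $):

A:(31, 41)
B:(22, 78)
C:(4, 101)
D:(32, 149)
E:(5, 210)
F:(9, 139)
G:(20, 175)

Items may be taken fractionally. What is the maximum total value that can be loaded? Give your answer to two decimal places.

Ratios (sorted): E 42.00, C 25.25, F 15.44, G 8.75, D 4.66, B 3.55, A 1.32
take E (5 @ 210); take C (4 @ 101); take F (9 @ 139); take G (20 @ 175); take D (32 @ 149); take 3/22 of B → 10.64. Capacity used 73/73.
Total value = 784.64

784.64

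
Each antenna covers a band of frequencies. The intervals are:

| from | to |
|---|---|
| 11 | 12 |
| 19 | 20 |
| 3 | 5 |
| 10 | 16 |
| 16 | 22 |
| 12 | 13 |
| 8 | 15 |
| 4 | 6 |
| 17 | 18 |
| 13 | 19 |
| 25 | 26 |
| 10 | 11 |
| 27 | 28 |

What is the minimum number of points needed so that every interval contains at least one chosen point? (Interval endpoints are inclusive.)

7

Process intervals by earliest right end; each time one isn't hit yet, stab at its right endpoint.
By right end: [3,5]  [4,6]  [10,11]  [11,12]  [12,13]  [8,15]  [10,16]  [17,18]  [13,19]  [19,20]  [16,22]  [25,26]  [27,28]
[3,5] uncovered → point at 5; [10,11] uncovered → point at 11; [12,13] uncovered → point at 13; [17,18] uncovered → point at 18; [19,20] uncovered → point at 20; [25,26] uncovered → point at 26; [27,28] uncovered → point at 28.
Points: 5, 11, 13, 18, 20, 26, 28 (7 total).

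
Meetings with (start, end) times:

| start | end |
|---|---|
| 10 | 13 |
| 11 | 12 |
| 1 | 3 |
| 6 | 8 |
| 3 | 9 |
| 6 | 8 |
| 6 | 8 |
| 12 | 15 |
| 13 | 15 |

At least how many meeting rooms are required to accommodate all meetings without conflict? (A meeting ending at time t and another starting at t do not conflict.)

Events (time:±→running): 1:+→1 3:-→0 3:+→1 6:+→2 6:+→3 6:+→4 … peak 4.

4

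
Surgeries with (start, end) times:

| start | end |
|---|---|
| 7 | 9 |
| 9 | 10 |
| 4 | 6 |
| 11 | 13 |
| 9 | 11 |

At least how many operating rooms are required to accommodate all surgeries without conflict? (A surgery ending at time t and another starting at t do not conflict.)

2

starts: [4, 7, 9, 9, 11]
ends:   [6, 9, 10, 11, 13]
s4→1 e6→0 s7→1 e9→0 s9→1 s9→2  — peak 2.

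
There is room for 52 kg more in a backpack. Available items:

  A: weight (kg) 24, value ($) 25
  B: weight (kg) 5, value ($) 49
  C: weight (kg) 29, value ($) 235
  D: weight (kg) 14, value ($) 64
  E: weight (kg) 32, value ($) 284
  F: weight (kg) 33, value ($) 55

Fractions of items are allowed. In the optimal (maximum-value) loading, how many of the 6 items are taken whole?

Order: B (49/5=9.80) > E (284/32=8.88) > C (235/29=8.10) > D (64/14=4.57) > F (55/33=1.67) > A (25/24=1.04)
Fill: take B (5 @ 49) → take E (32 @ 284) → take 15/29 of C → 121.55; 52/52 used.
2 item(s) taken whole; one partial (take 15/29 of C).

2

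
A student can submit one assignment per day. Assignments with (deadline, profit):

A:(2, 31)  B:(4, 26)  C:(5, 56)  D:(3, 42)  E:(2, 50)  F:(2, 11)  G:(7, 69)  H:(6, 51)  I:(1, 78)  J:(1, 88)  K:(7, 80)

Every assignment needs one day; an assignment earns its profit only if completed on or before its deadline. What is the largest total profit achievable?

436

Profit order: J=88 K=80 I=78 G=69 C=56 H=51 E=50 D=42 A=31 B=26 F=11
Assign: J→slot 1, K→slot 7, I skipped, G→slot 6, C→slot 5, H→slot 4, E→slot 2, D→slot 3, A skipped, B skipped, F skipped.
Slots: [1:J] [2:E] [3:D] [4:H] [5:C] [6:G] [7:K]
Profit = 88 + 50 + 42 + 51 + 56 + 69 + 80 = 436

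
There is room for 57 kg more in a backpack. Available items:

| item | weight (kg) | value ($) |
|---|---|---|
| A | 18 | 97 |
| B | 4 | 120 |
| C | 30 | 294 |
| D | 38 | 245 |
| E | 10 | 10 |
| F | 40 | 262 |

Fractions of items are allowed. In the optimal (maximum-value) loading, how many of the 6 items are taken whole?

Greedy by value/weight ratio, highest first.
Order: B (120/4=30.00) > C (294/30=9.80) > F (262/40=6.55) > D (245/38=6.45) > A (97/18=5.39) > E (10/10=1.00)
Fill: take B (4 @ 120) → take C (30 @ 294) → take 23/40 of F → 150.65; 57/57 used.
2 item(s) taken whole; one partial (take 23/40 of F).

2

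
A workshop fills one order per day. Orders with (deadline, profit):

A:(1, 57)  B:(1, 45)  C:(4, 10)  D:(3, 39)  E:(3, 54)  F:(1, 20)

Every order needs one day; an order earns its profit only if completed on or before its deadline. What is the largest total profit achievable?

160

By profit: A(d1,57), E(d3,54), B(d1,45), D(d3,39), F(d1,20), C(d4,10)
A→slot 1; E→slot 3; B skipped; D→slot 2; F skipped; C→slot 4.
Profit = 57 + 39 + 54 + 10 = 160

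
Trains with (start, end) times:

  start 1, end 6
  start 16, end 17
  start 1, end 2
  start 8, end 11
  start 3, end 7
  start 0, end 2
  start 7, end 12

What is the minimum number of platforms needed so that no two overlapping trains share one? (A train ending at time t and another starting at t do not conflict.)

starts: [0, 1, 1, 3, 7, 8, 16]
ends:   [2, 2, 6, 7, 11, 12, 17]
s0→1 s1→2 s1→3  — peak 3.

3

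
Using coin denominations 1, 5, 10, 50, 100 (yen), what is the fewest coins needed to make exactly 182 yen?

7

Use the largest denomination that fits, subtract, and repeat.
182 = 1×100 + 1×50 + 3×10 + 2×1
Total coins = 1 + 1 + 3 + 2 = 7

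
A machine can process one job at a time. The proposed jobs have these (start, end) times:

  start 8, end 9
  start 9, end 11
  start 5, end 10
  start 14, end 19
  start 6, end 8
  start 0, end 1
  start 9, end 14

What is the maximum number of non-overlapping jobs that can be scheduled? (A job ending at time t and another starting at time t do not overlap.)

By end time: (0,1), (6,8), (8,9), (5,10), (9,11), (9,14), (14,19).
Pick (0,1); next start ≥ 1 → (6,8); next start ≥ 8 → (8,9); next start ≥ 9 → (9,11); next start ≥ 11 → (14,19).
Selected 5 jobs.

5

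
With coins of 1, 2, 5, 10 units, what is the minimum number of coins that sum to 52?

6

52 − 5×10→2 − 1×2→0
Total coins = 5 + 1 = 6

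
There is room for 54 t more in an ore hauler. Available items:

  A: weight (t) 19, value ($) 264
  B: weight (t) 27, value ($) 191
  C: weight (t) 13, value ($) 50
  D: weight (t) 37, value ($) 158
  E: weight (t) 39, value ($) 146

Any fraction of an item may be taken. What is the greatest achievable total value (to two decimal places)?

Ratios (sorted): A 13.89, B 7.07, D 4.27, C 3.85, E 3.74
take A (19 @ 264); take B (27 @ 191); take 8/37 of D → 34.16. Capacity used 54/54.
Total value = 489.16

489.16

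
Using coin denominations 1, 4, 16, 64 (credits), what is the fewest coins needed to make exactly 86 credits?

Use the largest denomination that fits, subtract, and repeat.
86 − 1×64→22 − 1×16→6 − 1×4→2 − 2×1→0
Total coins = 1 + 1 + 1 + 2 = 5

5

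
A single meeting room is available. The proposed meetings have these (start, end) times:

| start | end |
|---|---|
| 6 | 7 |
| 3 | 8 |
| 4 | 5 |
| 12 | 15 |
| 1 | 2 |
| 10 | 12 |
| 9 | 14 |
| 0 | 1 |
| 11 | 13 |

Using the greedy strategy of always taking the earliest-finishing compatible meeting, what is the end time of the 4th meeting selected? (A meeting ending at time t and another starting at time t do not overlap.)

7

Greedy by earliest finish: after sorting by end time, pick each interval compatible with the last pick.
Sorted by end: (0,1)  (1,2)  (4,5)  (6,7)  (3,8)  (10,12)  (11,13)  (9,14)  (12,15)
take (0,1); take (1,2); take (4,5); take (6,7); take (10,12); take (12,15).
Selected: (0,1) (1,2) (4,5) (6,7) (10,12) (12,15)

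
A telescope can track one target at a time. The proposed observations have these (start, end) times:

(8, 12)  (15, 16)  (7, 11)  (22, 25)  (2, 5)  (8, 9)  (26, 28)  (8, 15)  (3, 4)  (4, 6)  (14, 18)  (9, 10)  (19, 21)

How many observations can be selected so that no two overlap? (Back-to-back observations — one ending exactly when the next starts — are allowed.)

8

Greedy by earliest finish: after sorting by end time, pick each interval compatible with the last pick.
By end time: (3,4), (2,5), (4,6), (8,9), (9,10), (7,11), (8,12), (8,15), (15,16), (14,18), (19,21), (22,25), (26,28).
Pick (3,4); next start ≥ 4 → (4,6); next start ≥ 6 → (8,9); next start ≥ 9 → (9,10); next start ≥ 10 → (15,16); next start ≥ 16 → (19,21); next start ≥ 21 → (22,25); next start ≥ 25 → (26,28).
Selected 8 observations.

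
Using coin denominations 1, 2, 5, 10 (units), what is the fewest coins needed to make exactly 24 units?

Greedy: take as many of the largest coin as possible, then repeat with the remainder.
24 = 2×10 + 2×2
Total coins = 2 + 2 = 4

4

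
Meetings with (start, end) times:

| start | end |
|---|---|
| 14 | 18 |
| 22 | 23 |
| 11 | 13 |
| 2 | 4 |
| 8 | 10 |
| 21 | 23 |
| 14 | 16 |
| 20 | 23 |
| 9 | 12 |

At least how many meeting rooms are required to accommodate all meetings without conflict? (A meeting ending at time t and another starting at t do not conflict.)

The answer is the maximum number of intervals overlapping at any instant.
starts: [2, 8, 9, 11, 14, 14, 20, 21, 22]
ends:   [4, 10, 12, 13, 16, 18, 23, 23, 23]
s2→1 e4→0 s8→1 s9→2 e10→1 s11→2 e12→1 e13→0 s14→1 s14→2 e16→1 e18→0 s20→1 s21→2 s22→3  — peak 3.

3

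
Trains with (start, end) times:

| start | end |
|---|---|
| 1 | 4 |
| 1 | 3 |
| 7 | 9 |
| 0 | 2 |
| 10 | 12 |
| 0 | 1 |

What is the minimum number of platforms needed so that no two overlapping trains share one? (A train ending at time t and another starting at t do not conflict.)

3

Count concurrent intervals with a sweep; the peak is the room count.
Events (time:±→running): 0:+→1 0:+→2 1:-→1 1:+→2 1:+→3 … peak 3.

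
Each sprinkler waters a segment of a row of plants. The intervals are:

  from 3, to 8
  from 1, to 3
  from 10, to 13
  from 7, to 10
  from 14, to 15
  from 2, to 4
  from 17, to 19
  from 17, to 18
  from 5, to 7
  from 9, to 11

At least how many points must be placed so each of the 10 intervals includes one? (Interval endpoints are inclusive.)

Process intervals by earliest right end; each time one isn't hit yet, stab at its right endpoint.
Sorted: [1,3] [2,4] [5,7] [3,8] [7,10] [9,11] [10,13] [14,15] [17,18] [17,19]
{[1,3],[2,4]} hit by 3; {[5,7],[3,8],[7,10]} hit by 7; {[9,11],[10,13]} hit by 11; {[14,15]} hit by 15; {[17,18],[17,19]} hit by 18.
Points: 3, 7, 11, 15, 18 (5 total).

5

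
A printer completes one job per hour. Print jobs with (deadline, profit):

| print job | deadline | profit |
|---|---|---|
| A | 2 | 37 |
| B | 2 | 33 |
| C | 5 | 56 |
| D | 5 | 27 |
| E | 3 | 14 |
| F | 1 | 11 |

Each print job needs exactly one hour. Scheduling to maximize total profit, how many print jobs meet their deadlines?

Sort by profit descending; place each in the latest free slot ≤ its deadline.
Profit order: C=56 A=37 B=33 D=27 E=14 F=11
Assign: C→slot 5, A→slot 2, B→slot 1, D→slot 4, E→slot 3, F skipped.
Slots: [1:B] [2:A] [3:E] [4:D] [5:C]
5 of 6 scheduled.

5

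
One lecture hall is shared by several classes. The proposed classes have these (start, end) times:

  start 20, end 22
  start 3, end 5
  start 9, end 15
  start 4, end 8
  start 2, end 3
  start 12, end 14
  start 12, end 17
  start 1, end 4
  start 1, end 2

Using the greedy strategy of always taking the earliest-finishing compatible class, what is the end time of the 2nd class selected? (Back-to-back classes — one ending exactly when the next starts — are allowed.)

By end time: (1,2), (2,3), (1,4), (3,5), (4,8), (12,14), (9,15), (12,17), (20,22).
Pick (1,2); next start ≥ 2 → (2,3); next start ≥ 3 → (3,5); next start ≥ 5 → (12,14); next start ≥ 14 → (20,22).
Selected: (1,2) (2,3) (3,5) (12,14) (20,22)

3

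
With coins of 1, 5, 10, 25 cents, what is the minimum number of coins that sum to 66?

5

Greedy: take as many of the largest coin as possible, then repeat with the remainder.
66 − 2×25→16 − 1×10→6 − 1×5→1 − 1×1→0
Total coins = 2 + 1 + 1 + 1 = 5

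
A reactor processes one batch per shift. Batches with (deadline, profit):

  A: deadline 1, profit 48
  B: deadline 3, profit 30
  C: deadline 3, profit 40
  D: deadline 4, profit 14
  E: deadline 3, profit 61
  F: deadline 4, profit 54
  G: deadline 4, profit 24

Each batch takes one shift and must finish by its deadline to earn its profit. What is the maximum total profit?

Take jobs in profit order; each goes to the latest open slot no later than its deadline.
Profit order: E=61 F=54 A=48 C=40 B=30 G=24 D=14
Assign: E→slot 3, F→slot 4, A→slot 1, C→slot 2, B skipped, G skipped, D skipped.
Slots: [1:A] [2:C] [3:E] [4:F]
Profit = 48 + 40 + 61 + 54 = 203

203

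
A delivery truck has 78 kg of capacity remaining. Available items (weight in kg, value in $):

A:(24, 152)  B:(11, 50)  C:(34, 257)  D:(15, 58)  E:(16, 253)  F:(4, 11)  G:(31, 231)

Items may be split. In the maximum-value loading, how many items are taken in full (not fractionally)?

Ratios (sorted): E 15.81, C 7.56, G 7.45, A 6.33, B 4.55, D 3.87, F 2.75
take E (16 @ 253); take C (34 @ 257); take 28/31 of G → 208.65. Capacity used 78/78.
2 item(s) taken whole; one partial (take 28/31 of G).

2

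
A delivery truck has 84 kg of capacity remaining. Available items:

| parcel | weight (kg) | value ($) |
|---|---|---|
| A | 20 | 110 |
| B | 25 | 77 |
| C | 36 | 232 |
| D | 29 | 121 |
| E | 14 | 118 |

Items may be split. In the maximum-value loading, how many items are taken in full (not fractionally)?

Ratios (sorted): E 8.43, C 6.44, A 5.50, D 4.17, B 3.08
take E (14 @ 118); take C (36 @ 232); take A (20 @ 110); take 14/29 of D → 58.41. Capacity used 84/84.
3 item(s) taken whole; one partial (take 14/29 of D).

3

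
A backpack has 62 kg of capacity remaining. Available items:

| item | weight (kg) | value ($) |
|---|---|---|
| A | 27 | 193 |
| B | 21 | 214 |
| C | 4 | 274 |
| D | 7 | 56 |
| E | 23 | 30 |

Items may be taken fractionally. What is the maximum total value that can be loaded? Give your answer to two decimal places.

Greedy by value/weight ratio, highest first.
Ratios (sorted): C 68.50, B 10.19, D 8.00, A 7.15, E 1.30
take C (4 @ 274); take B (21 @ 214); take D (7 @ 56); take A (27 @ 193); take 3/23 of E → 3.91. Capacity used 62/62.
Total value = 740.91

740.91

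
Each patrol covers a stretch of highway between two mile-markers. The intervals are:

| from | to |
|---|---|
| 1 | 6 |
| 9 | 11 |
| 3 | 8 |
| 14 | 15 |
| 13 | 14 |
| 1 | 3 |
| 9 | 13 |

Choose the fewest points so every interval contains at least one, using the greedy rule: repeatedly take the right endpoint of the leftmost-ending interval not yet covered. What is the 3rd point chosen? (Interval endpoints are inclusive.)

14

Process intervals by earliest right end; each time one isn't hit yet, stab at its right endpoint.
Sorted: [1,3] [1,6] [3,8] [9,11] [9,13] [13,14] [14,15]
{[1,3],[1,6],[3,8]} hit by 3; {[9,11],[9,13]} hit by 11; {[13,14],[14,15]} hit by 14.
Points: 3, 11, 14 (3 total).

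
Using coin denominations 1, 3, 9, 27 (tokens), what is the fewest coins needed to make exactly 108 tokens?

4

Use the largest denomination that fits, subtract, and repeat.
108 − 4×27→0
Total coins = 4 = 4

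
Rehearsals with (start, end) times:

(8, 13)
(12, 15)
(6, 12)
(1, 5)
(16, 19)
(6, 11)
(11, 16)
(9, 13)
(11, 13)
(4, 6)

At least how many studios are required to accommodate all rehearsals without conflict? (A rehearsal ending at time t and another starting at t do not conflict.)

5

starts: [1, 4, 6, 6, 8, 9, 11, 11, 12, 16]
ends:   [5, 6, 11, 12, 13, 13, 13, 15, 16, 19]
s1→1 s4→2 e5→1 e6→0 s6→1 s6→2 s8→3 s9→4 e11→3 s11→4 s11→5  — peak 5.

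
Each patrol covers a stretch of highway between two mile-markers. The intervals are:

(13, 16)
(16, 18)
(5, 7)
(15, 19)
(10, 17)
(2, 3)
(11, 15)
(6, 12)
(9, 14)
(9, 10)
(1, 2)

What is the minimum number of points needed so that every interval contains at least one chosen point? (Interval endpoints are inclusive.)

5

Process intervals by earliest right end; each time one isn't hit yet, stab at its right endpoint.
Sorted: [1,2] [2,3] [5,7] [9,10] [6,12] [9,14] [11,15] [13,16] [10,17] [16,18] [15,19]
{[1,2],[2,3]} hit by 2; {[5,7]} hit by 7; {[9,10],[6,12],[9,14]} hit by 10; {[11,15],[13,16],[10,17]} hit by 15; {[16,18],[15,19]} hit by 18.
Points: 2, 7, 10, 15, 18 (5 total).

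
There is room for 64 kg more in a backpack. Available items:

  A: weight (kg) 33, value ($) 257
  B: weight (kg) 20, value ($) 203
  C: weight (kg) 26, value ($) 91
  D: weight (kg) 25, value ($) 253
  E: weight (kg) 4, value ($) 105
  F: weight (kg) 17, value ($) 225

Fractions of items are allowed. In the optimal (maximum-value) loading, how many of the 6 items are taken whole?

3

Order: E (105/4=26.25) > F (225/17=13.24) > B (203/20=10.15) > D (253/25=10.12) > A (257/33=7.79) > C (91/26=3.50)
Fill: take E (4 @ 105) → take F (17 @ 225) → take B (20 @ 203) → take 23/25 of D → 232.76; 64/64 used.
3 item(s) taken whole; one partial (take 23/25 of D).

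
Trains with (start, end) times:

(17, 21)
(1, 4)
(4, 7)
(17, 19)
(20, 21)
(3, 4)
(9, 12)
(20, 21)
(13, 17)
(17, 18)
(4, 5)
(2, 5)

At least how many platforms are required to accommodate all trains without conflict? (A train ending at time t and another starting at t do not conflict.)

The answer is the maximum number of intervals overlapping at any instant.
Events (time:±→running): 1:+→1 2:+→2 3:+→3 … peak 3.

3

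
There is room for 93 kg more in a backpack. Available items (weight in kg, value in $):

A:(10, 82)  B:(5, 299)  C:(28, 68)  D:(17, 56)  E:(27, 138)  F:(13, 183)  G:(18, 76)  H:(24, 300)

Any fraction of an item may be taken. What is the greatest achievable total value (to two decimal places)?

Order: B (299/5=59.80) > F (183/13=14.08) > H (300/24=12.50) > A (82/10=8.20) > E (138/27=5.11) > G (76/18=4.22) > D (56/17=3.29) > C (68/28=2.43)
Fill: take B (5 @ 299) → take F (13 @ 183) → take H (24 @ 300) → take A (10 @ 82) → take E (27 @ 138) → take 14/18 of G → 59.11; 93/93 used.
Total value = 1061.11

1061.11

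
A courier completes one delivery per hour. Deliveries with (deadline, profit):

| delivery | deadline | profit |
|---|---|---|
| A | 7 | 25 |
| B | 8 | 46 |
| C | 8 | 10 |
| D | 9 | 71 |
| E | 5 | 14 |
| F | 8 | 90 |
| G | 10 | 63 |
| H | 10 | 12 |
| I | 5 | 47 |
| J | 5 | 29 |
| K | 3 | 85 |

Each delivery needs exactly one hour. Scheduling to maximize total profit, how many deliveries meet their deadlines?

10

By profit: F(d8,90), K(d3,85), D(d9,71), G(d10,63), I(d5,47), B(d8,46), J(d5,29), A(d7,25), E(d5,14), H(d10,12), C(d8,10)
F→slot 8; K→slot 3; D→slot 9; G→slot 10; I→slot 5; B→slot 7; J→slot 4; A→slot 6; E→slot 2; H→slot 1; C skipped.
10 of 11 scheduled.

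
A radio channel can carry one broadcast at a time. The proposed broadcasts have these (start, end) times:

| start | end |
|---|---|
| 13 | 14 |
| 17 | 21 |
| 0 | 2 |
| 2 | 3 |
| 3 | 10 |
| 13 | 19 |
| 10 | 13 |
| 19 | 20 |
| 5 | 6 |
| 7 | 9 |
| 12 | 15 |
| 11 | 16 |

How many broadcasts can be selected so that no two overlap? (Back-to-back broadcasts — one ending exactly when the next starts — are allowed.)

7

Sorted by end: (0,2)  (2,3)  (5,6)  (7,9)  (3,10)  (10,13)  (13,14)  (12,15)  (11,16)  (13,19)  (19,20)  (17,21)
take (0,2); take (2,3); take (5,6); take (7,9); take (10,13); take (13,14); skip (12,15); take (19,20).
Selected 7 broadcasts.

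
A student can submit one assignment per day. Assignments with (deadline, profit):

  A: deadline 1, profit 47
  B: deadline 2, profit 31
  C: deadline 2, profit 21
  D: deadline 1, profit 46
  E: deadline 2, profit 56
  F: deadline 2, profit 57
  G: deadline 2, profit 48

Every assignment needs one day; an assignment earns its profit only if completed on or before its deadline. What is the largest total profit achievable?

Take jobs in profit order; each goes to the latest open slot no later than its deadline.
Profit order: F=57 E=56 G=48 A=47 D=46 B=31 C=21
Assign: F→slot 2, E→slot 1, G skipped, A skipped, D skipped, B skipped, C skipped.
Slots: [1:E] [2:F]
Profit = 56 + 57 = 113

113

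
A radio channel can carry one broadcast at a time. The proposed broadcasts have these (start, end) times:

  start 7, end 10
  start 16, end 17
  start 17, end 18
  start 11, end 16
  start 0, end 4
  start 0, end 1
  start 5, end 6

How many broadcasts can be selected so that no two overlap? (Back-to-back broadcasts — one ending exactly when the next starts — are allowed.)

6

Order by finish time; keep every interval that doesn't clash with the previous kept one.
Sorted by end: (0,1)  (0,4)  (5,6)  (7,10)  (11,16)  (16,17)  (17,18)
take (0,1); skip (0,4); take (5,6); take (7,10); take (11,16); take (16,17); take (17,18).
Selected 6 broadcasts.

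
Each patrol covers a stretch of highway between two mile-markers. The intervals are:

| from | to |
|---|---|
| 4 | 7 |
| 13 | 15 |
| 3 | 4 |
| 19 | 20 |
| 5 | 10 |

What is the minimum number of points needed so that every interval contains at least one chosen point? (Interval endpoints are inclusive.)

Process intervals by earliest right end; each time one isn't hit yet, stab at its right endpoint.
By right end: [3,4]  [4,7]  [5,10]  [13,15]  [19,20]
[3,4] uncovered → point at 4; [5,10] uncovered → point at 10; [13,15] uncovered → point at 15; [19,20] uncovered → point at 20.
Points: 4, 10, 15, 20 (4 total).

4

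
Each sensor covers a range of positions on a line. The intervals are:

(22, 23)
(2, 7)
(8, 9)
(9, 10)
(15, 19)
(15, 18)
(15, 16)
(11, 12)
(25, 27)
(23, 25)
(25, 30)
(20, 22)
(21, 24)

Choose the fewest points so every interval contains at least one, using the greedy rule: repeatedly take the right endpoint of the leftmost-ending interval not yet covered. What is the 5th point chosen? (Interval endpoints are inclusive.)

22

Sort by right endpoint; whenever an interval is uncovered, place a point at its right end.
Sorted: [2,7] [8,9] [9,10] [11,12] [15,16] [15,18] [15,19] [20,22] [22,23] [21,24] [23,25] [25,27] [25,30]
{[2,7]} hit by 7; {[8,9],[9,10]} hit by 9; {[11,12]} hit by 12; {[15,16],[15,18],[15,19]} hit by 16; {[20,22],[22,23],[21,24]} hit by 22; {[23,25],[25,27],[25,30]} hit by 25.
Points: 7, 9, 12, 16, 22, 25 (6 total).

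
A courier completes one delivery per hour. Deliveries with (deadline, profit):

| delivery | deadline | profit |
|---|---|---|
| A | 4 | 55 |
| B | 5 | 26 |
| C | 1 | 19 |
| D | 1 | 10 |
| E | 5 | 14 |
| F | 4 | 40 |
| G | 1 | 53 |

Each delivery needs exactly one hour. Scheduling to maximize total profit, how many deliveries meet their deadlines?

5

Sort by profit descending; place each in the latest free slot ≤ its deadline.
By profit: A(d4,55), G(d1,53), F(d4,40), B(d5,26), C(d1,19), E(d5,14), D(d1,10)
A→slot 4; G→slot 1; F→slot 3; B→slot 5; C skipped; E→slot 2; D skipped.
5 of 7 scheduled.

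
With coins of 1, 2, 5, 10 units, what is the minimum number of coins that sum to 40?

Greedy: take as many of the largest coin as possible, then repeat with the remainder.
40 = 4×10
Total coins = 4 = 4

4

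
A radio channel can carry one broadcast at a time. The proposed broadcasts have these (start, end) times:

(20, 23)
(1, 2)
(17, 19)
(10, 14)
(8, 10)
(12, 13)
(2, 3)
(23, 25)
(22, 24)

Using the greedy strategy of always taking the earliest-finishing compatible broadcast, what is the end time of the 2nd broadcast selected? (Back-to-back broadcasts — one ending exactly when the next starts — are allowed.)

Order by finish time; keep every interval that doesn't clash with the previous kept one.
Sorted by end: (1,2)  (2,3)  (8,10)  (12,13)  (10,14)  (17,19)  (20,23)  (22,24)  (23,25)
take (1,2); take (2,3); take (8,10); take (12,13); take (17,19); take (20,23); skip (22,24); take (23,25).
Selected: (1,2) (2,3) (8,10) (12,13) (17,19) (20,23) (23,25)

3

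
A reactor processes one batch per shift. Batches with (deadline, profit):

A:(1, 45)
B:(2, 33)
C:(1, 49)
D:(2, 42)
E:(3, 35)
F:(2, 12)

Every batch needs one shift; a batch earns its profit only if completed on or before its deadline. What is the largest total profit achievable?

126

Profit order: C=49 A=45 D=42 E=35 B=33 F=12
Assign: C→slot 1, A skipped, D→slot 2, E→slot 3, B skipped, F skipped.
Slots: [1:C] [2:D] [3:E]
Profit = 49 + 42 + 35 = 126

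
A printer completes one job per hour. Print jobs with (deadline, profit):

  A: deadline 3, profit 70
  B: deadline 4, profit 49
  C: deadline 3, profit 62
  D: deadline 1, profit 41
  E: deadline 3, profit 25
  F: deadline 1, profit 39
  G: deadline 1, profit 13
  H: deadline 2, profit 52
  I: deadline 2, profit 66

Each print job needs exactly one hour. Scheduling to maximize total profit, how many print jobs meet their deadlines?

Take jobs in profit order; each goes to the latest open slot no later than its deadline.
Profit order: A=70 I=66 C=62 H=52 B=49 D=41 F=39 E=25 G=13
Assign: A→slot 3, I→slot 2, C→slot 1, H skipped, B→slot 4, D skipped, F skipped, E skipped, G skipped.
Slots: [1:C] [2:I] [3:A] [4:B]
4 of 9 scheduled.

4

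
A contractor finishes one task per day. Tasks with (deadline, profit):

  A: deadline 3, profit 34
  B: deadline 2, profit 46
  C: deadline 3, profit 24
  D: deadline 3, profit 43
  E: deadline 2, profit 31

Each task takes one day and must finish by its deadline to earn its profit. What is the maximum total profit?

Profit order: B=46 D=43 A=34 E=31 C=24
Assign: B→slot 2, D→slot 3, A→slot 1, E skipped, C skipped.
Slots: [1:A] [2:B] [3:D]
Profit = 34 + 46 + 43 = 123

123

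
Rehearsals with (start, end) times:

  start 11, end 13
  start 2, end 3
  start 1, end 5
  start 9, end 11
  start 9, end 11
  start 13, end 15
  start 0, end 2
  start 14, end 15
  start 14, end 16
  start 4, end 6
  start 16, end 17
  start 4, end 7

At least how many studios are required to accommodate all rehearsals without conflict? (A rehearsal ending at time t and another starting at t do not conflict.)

3

The answer is the maximum number of intervals overlapping at any instant.
starts: [0, 1, 2, 4, 4, 9, 9, 11, 13, 14, 14, 16]
ends:   [2, 3, 5, 6, 7, 11, 11, 13, 15, 15, 16, 17]
s0→1 s1→2 e2→1 s2→2 e3→1 s4→2 s4→3  — peak 3.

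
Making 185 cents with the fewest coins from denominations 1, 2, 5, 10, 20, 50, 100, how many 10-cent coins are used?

185 = 1×100 + 1×50 + 1×20 + 1×10 + 1×5
Count of 10: 1

1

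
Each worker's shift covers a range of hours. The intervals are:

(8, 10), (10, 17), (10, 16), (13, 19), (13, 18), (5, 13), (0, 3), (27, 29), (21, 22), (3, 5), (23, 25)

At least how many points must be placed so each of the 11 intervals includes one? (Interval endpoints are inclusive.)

6

Sort by right endpoint; whenever an interval is uncovered, place a point at its right end.
Sorted: [0,3] [3,5] [8,10] [5,13] [10,16] [10,17] [13,18] [13,19] [21,22] [23,25] [27,29]
{[0,3],[3,5]} hit by 3; {[8,10],[5,13],[10,16],[10,17]} hit by 10; {[13,18],[13,19]} hit by 18; {[21,22]} hit by 22; {[23,25]} hit by 25; {[27,29]} hit by 29.
Points: 3, 10, 18, 22, 25, 29 (6 total).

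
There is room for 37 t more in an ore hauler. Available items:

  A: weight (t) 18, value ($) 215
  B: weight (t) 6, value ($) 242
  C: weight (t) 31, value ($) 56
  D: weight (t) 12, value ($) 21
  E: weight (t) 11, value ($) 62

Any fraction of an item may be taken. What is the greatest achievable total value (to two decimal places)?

522.61

Sort by value per unit weight and fill in that order.
Order: B (242/6=40.33) > A (215/18=11.94) > E (62/11=5.64) > C (56/31=1.81) > D (21/12=1.75)
Fill: take B (6 @ 242) → take A (18 @ 215) → take E (11 @ 62) → take 2/31 of C → 3.61; 37/37 used.
Total value = 522.61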